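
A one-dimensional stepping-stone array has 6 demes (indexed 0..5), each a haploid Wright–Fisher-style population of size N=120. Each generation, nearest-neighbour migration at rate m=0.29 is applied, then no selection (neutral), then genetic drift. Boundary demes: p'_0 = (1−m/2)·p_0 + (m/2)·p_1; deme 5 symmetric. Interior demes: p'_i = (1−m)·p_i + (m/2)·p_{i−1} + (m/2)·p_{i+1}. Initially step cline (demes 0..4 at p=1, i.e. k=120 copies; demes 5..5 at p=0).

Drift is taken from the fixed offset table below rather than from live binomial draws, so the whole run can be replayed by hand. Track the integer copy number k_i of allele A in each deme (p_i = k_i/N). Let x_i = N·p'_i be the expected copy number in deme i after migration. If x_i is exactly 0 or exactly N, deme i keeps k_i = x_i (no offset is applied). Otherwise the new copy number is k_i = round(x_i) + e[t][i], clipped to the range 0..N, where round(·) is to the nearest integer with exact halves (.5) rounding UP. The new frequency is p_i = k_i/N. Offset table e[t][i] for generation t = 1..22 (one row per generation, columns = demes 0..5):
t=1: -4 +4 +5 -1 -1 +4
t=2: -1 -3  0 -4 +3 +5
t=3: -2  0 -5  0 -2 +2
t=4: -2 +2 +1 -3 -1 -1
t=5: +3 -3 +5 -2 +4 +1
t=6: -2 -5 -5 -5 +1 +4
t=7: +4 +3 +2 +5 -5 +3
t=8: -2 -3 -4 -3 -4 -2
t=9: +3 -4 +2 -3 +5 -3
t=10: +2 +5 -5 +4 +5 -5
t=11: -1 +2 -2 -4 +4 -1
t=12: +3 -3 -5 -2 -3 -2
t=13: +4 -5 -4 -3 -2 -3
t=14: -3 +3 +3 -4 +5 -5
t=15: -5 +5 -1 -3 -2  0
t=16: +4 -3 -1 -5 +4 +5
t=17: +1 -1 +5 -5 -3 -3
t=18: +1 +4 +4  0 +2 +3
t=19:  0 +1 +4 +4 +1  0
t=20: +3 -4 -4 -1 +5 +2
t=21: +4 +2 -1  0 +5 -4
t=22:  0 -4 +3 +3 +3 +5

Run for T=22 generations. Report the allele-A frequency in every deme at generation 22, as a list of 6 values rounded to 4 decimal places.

t=0: k=[120 120 120 120 120 0]
t=1: x=[120.0000 120.0000 120.0000 120.0000 102.6000 17.4000] k=[120 120 120 120 102 21]
t=2: x=[120.0000 120.0000 120.0000 117.3900 92.8650 32.7450] k=[120 120 120 113 96 38]
t=3: x=[120.0000 120.0000 118.9850 111.5500 90.0550 46.4100] k=[120 120 114 112 88 48]
t=4: x=[120.0000 119.1300 114.5800 108.8100 85.6800 53.8000] k=[120 120 116 106 85 53]
t=5: x=[120.0000 119.4200 115.1300 104.4050 83.4050 57.6400] k=[120 116 120 102 87 59]
t=6: x=[119.4200 117.1600 116.8100 102.4350 85.1150 63.0600] k=[117 112 112 97 86 67]
t=7: x=[116.2750 112.7250 109.8250 97.5800 84.8400 69.7550] k=[120 116 112 103 80 73]
t=8: x=[119.4200 116.0000 111.2750 100.9700 82.3200 74.0150] k=[117 113 107 98 78 72]
t=9: x=[116.4200 112.7100 106.5650 96.4050 80.0300 72.8700] k=[119 109 109 93 85 70]
t=10: x=[117.5500 110.4500 106.6800 94.1600 83.9850 72.1750] k=[120 115 102 98 89 67]
t=11: x=[119.2750 113.8400 103.3050 97.2750 87.1150 70.1900] k=[118 116 101 93 91 69]
t=12: x=[117.7100 114.1150 102.0150 93.8700 88.1000 72.1900] k=[120 111 97 92 85 70]
t=13: x=[118.6950 110.2750 98.3050 91.7100 83.8400 72.1750] k=[120 105 94 89 82 69]
t=14: x=[117.8250 105.5800 94.8700 88.7100 81.1300 70.8850] k=[115 109 98 85 86 66]
t=15: x=[114.1300 108.2750 97.7100 87.0300 82.9550 68.9000] k=[109 113 97 84 81 69]
t=16: x=[109.5800 110.1000 97.4350 85.4500 79.6950 70.7400] k=[114 107 96 80 84 76]
t=17: x=[112.9850 106.4200 95.2750 82.9000 82.2600 77.1600] k=[114 105 100 78 79 74]
t=18: x=[112.6950 105.5800 97.5350 81.3350 78.1300 74.7250] k=[114 110 102 81 80 78]
t=19: x=[113.4200 109.4200 100.1150 83.9000 79.8550 78.2900] k=[113 110 104 88 81 78]
t=20: x=[112.5650 109.5650 102.5500 89.3050 81.5800 78.4350] k=[116 106 99 88 87 80]
t=21: x=[114.5500 106.4350 98.4200 89.4500 86.1300 81.0150] k=[119 108 97 89 91 77]
t=22: x=[117.4050 108.0000 97.4350 90.4500 88.6800 79.0300] k=[117 104 100 93 92 84]

[0.9750, 0.8667, 0.8333, 0.7750, 0.7667, 0.7000]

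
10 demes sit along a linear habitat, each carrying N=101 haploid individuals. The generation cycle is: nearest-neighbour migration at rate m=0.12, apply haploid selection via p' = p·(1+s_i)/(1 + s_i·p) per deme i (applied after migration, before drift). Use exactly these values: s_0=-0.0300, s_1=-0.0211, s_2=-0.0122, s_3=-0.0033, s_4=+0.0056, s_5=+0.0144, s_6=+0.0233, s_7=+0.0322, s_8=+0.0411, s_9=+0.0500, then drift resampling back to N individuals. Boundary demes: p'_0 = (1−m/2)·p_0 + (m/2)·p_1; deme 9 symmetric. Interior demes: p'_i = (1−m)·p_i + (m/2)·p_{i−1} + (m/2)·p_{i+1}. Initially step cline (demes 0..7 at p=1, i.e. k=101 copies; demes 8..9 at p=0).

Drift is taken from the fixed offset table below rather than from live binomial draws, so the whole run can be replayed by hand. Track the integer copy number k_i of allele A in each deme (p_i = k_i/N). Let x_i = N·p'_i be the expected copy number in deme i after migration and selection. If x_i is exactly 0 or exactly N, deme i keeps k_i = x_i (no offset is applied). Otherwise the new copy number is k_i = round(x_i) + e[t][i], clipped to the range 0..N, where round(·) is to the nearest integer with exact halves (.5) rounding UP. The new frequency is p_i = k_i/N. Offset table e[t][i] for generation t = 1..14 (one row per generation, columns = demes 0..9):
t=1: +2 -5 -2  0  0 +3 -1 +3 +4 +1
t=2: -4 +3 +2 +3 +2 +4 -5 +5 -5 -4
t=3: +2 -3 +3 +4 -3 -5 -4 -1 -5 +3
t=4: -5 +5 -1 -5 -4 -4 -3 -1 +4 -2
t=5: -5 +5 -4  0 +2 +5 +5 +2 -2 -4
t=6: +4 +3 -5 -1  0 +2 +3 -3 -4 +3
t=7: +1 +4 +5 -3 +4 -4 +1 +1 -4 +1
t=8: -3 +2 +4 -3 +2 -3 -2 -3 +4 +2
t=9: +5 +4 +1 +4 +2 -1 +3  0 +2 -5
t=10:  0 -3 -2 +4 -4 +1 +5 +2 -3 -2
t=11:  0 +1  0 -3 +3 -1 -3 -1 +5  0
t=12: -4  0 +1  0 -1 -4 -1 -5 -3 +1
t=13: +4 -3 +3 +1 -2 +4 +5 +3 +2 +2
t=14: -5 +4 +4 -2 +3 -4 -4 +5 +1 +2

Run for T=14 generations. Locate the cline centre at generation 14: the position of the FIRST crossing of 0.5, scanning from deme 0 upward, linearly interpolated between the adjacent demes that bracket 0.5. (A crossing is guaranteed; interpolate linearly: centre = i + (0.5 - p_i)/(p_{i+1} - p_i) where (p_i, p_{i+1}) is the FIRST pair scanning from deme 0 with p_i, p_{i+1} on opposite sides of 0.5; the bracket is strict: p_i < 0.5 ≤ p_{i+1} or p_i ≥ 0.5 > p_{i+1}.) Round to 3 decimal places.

7.729

t=0: k=[101 101 101 101 101 101 101 101 0 0]
t=1: x=[101.0000 101.0000 101.0000 101.0000 101.0000 101.0000 101.0000 95.1180 6.2935 0.0000] k=[101 101 101 101 101 101 101 98 10 0]
t=2: x=[101.0000 101.0000 101.0000 101.0000 101.0000 101.0000 100.8241 93.1330 15.1926 0.6298] k=[101 101 101 101 101 101 96 98 10 0]
t=3: x=[101.0000 101.0000 101.0000 101.0000 101.0000 100.7042 96.5197 92.8409 15.1926 0.6298] k=[101 101 101 101 101 96 93 92 10 4]
t=4: x=[101.0000 101.0000 101.0000 101.0000 100.7017 96.1860 93.2857 87.5146 15.0691 4.5681] k=[101 101 101 101 97 92 90 87 19 3]
t=5: x=[101.0000 101.0000 101.0000 100.7592 96.9617 92.2944 90.1648 83.5620 22.8237 4.1499] k=[101 101 101 101 99 97 95 86 21 0]
t=6: x=[101.0000 101.0000 101.0000 100.8796 99.0109 97.0546 94.7171 83.1113 24.3771 1.3222] k=[101 101 101 100 99 99 98 80 20 4]
t=7: x=[101.0000 101.0000 100.9393 99.9967 99.0706 98.9687 97.0680 78.0470 23.3553 5.1952] k=[101 101 101 97 101 95 98 79 19 6]
t=8: x=[101.0000 101.0000 100.7570 97.4688 100.4033 95.6134 96.7742 77.1227 22.5169 7.0952] k=[101 101 101 94 101 93 95 74 27 9]
t=9: x=[101.0000 101.0000 100.5748 94.8209 100.1050 93.6975 93.7760 73.0847 29.5753 10.5314] k=[101 101 101 99 101 93 97 73 32 6]
t=10: x=[101.0000 101.0000 100.8785 99.2343 100.4033 93.8160 95.4422 72.6310 33.7997 7.9084] k=[101 101 99 101 96 95 100 75 31 6]
t=11: x=[101.0000 100.8774 99.2186 100.5786 96.2653 95.4357 98.2620 74.4844 33.0290 7.8459] k=[101 101 99 98 99 94 95 73 38 8]
t=12: x=[101.0000 100.8774 99.0365 98.1107 98.6528 94.4481 93.7760 72.8677 39.2622 10.2403] k=[101 101 100 98 98 90 93 68 36 11]
t=13: x=[101.0000 100.9387 99.9270 98.1107 97.5387 90.7919 91.5197 68.2849 37.3631 13.0443] k=[101 98 101 99 96 95 97 71 39 15]
t=14: x=[100.8144 98.3046 100.6963 98.9333 96.1459 95.2579 95.4422 71.3087 40.4527 17.1226] k=[96 101 101 97 99 91 91 76 41 19]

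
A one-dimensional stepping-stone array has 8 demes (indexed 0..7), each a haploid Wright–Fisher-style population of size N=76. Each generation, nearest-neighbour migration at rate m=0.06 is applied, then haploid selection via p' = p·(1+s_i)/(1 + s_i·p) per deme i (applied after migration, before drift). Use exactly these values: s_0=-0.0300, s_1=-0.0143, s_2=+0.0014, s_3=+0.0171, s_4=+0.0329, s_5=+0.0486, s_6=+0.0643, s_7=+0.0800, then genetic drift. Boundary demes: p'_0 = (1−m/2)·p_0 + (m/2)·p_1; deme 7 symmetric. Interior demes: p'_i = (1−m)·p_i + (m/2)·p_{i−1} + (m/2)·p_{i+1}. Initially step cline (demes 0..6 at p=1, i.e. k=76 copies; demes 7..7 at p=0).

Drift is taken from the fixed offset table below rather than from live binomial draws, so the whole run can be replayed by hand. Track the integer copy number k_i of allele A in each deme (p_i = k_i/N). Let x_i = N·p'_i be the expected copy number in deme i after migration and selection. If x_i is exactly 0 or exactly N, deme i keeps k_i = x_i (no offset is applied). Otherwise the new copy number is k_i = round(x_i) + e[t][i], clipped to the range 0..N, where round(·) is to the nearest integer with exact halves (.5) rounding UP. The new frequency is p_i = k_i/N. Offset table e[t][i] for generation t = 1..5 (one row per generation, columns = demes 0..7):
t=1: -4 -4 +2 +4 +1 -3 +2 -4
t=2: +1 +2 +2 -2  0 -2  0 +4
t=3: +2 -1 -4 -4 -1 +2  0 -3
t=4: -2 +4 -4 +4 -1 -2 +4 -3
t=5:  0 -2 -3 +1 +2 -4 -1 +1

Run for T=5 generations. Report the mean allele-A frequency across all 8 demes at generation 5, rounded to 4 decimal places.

t=0: k=[76 76 76 76 76 76 76 0]
t=1: x=[76.0000 76.0000 76.0000 76.0000 76.0000 76.0000 73.8539 2.4565] k=[76 76 76 76 76 76 76 0]
t=2: x=[76.0000 76.0000 76.0000 76.0000 76.0000 76.0000 73.8539 2.4565] k=[76 76 76 76 76 76 74 6]
t=3: x=[76.0000 76.0000 76.0000 76.0000 76.0000 75.9428 72.2486 8.6103] k=[76 76 76 76 76 76 72 6]
t=4: x=[76.0000 76.0000 76.0000 76.0000 76.0000 75.8856 70.4683 8.5466] k=[76 76 76 76 76 74 74 6]
t=5: x=[76.0000 76.0000 76.0000 76.0000 75.9419 74.1477 72.1918 8.6103] k=[76 76 76 76 76 70 71 10]

0.8734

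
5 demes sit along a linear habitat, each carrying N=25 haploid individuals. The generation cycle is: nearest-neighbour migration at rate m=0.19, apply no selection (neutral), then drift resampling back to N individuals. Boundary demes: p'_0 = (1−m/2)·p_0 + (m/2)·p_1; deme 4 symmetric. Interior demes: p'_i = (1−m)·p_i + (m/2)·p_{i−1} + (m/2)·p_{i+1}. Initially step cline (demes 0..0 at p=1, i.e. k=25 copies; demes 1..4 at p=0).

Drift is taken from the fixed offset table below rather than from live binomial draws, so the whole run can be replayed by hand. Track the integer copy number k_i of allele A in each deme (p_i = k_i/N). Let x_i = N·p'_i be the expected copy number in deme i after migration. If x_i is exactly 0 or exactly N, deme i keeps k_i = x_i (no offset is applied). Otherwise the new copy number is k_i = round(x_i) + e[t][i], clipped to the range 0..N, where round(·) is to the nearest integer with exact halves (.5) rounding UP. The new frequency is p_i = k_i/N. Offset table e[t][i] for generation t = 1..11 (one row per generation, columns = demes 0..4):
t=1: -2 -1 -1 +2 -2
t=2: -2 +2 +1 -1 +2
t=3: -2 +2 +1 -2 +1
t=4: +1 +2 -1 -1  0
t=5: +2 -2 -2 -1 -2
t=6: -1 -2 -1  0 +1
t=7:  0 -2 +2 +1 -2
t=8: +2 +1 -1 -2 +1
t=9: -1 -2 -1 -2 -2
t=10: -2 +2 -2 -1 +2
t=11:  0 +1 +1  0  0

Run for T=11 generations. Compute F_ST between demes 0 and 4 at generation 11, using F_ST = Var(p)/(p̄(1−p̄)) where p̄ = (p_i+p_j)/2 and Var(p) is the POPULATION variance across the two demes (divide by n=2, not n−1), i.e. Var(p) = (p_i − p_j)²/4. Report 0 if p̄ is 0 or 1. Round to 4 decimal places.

0.2195

t=0: k=[25 0 0 0 0]
t=1: x=[22.6250 2.3750 0.0000 0.0000 0.0000] k=[21 1 0 0 0]
t=2: x=[19.1000 2.8050 0.0950 0.0000 0.0000] k=[17 5 1 0 0]
t=3: x=[15.8600 5.7600 1.2850 0.0950 0.0000] k=[14 8 2 0 0]
t=4: x=[13.4300 8.0000 2.3800 0.1900 0.0000] k=[14 10 1 0 0]
t=5: x=[13.6200 9.5250 1.7600 0.0950 0.0000] k=[16 8 0 0 0]
t=6: x=[15.2400 8.0000 0.7600 0.0000 0.0000] k=[14 6 0 0 0]
t=7: x=[13.2400 6.1900 0.5700 0.0000 0.0000] k=[13 4 3 0 0]
t=8: x=[12.1450 4.7600 2.8100 0.2850 0.0000] k=[14 6 2 0 0]
t=9: x=[13.2400 6.3800 2.1900 0.1900 0.0000] k=[12 4 1 0 0]
t=10: x=[11.2400 4.4750 1.1900 0.0950 0.0000] k=[9 6 0 0 0]
t=11: x=[8.7150 5.7150 0.5700 0.0000 0.0000] k=[9 7 2 0 0]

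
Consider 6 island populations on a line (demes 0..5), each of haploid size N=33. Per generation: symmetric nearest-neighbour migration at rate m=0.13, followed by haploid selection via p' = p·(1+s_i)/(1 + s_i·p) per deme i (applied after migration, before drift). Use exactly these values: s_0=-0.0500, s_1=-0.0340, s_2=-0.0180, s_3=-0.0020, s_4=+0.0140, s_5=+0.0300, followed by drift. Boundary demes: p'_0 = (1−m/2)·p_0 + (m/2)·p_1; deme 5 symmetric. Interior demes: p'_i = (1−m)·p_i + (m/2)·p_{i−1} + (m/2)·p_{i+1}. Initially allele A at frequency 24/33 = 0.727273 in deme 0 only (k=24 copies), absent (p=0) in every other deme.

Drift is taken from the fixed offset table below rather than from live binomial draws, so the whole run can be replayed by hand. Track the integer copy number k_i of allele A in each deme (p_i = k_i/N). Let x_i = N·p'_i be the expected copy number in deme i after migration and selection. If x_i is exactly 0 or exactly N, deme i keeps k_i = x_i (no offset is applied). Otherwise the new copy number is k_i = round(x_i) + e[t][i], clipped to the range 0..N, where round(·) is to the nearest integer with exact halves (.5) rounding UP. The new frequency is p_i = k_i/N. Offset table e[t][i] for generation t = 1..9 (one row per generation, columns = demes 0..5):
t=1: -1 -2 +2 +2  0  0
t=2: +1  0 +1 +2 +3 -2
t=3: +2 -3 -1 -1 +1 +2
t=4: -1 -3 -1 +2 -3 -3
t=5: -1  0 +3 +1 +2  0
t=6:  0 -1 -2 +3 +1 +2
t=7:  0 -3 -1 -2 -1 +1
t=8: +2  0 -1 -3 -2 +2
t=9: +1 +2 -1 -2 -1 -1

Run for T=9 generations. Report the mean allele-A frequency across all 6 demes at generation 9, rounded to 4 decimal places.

0.0859

t=0: k=[24 0 0 0 0 0]
t=1: x=[22.0683 1.5094 0.0000 0.0000 0.0000 0.0000] k=[21 0 0 0 0 0]
t=2: x=[19.2252 1.3204 0.0000 0.0000 0.0000 0.0000] k=[20 1 0 0 0 0]
t=3: x=[18.3484 2.1009 0.0638 0.0000 0.0000 0.0000] k=[20 0 0 0 0 0]
t=4: x=[18.2830 1.2575 0.0000 0.0000 0.0000 0.0000] k=[17 0 0 0 0 0]
t=5: x=[15.4729 1.0686 0.0000 0.0000 0.0000 0.0000] k=[14 1 0 0 0 0]
t=6: x=[12.7514 1.7226 0.0638 0.0000 0.0000 0.0000] k=[13 1 0 0 0 0]
t=7: x=[11.8280 1.6596 0.0638 0.0000 0.0000 0.0000] k=[12 0 0 0 0 0]
t=8: x=[10.8433 0.7541 0.0000 0.0000 0.0000 0.0000] k=[13 1 0 0 0 0]
t=9: x=[11.8280 1.6596 0.0638 0.0000 0.0000 0.0000] k=[13 4 0 0 0 0]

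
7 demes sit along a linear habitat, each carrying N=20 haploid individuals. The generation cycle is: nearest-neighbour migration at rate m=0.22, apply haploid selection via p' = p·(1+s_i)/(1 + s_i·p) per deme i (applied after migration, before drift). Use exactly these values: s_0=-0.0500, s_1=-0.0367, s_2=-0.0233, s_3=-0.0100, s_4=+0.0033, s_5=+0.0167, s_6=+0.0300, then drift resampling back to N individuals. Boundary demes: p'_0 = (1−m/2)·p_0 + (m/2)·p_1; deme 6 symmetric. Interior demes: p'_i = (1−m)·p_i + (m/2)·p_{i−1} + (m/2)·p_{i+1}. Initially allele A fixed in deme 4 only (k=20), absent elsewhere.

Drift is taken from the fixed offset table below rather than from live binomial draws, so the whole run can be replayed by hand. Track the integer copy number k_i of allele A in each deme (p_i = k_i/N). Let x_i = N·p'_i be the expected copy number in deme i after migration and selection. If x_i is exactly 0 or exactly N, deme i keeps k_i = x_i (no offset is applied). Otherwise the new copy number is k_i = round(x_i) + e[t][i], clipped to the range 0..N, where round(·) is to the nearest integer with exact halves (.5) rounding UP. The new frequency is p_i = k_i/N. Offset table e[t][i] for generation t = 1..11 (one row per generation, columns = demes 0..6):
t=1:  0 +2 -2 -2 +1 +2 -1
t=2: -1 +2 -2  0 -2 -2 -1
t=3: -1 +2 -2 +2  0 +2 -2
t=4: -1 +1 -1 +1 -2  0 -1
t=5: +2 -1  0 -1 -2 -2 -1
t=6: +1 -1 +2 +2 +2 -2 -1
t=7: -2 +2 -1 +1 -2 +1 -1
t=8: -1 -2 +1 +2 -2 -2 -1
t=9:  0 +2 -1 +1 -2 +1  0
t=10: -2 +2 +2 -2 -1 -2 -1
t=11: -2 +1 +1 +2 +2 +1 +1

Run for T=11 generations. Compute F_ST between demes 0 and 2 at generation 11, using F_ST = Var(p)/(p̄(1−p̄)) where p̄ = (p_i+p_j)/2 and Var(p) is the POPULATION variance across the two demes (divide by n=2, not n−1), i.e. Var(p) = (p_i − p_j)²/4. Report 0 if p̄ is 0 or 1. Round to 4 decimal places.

t=0: k=[0 0 0 0 20 0 0]
t=1: x=[0.0000 0.0000 0.0000 2.1804 15.6113 2.2326 0.0000] k=[0 0 0 0 17 4 0]
t=2: x=[0.0000 0.0000 0.0000 1.8530 13.7142 5.0523 0.4529] k=[0 0 0 2 12 3 0]
t=3: x=[0.0000 0.0000 0.2149 2.8553 9.9265 3.7098 0.3397] k=[0 0 0 5 10 6 0]
t=4: x=[0.0000 0.0000 0.5375 4.9624 9.0263 5.8483 0.6791] k=[0 0 0 6 7 6 0]
t=5: x=[0.0000 0.0000 0.6451 5.4102 6.7948 5.5159 0.6791] k=[0 0 1 4 5 4 0]
t=6: x=[0.0000 0.1060 1.1933 3.7493 4.7920 3.7199 0.4529] k=[0 0 3 6 7 2 0]
t=7: x=[0.0000 0.3181 2.9404 5.7388 6.3543 2.3643 0.2265] k=[0 2 2 7 4 3 0]
t=8: x=[0.2091 1.7203 2.4980 6.0774 4.2310 2.8199 0.3397] k=[0 0 3 8 2 1 0]
t=9: x=[0.0000 0.3181 3.1568 6.7450 2.5573 1.0159 0.1133] k=[0 2 2 8 1 2 0]
t=10: x=[0.2091 1.7203 2.6061 6.5257 1.8856 1.6955 0.2265] k=[0 4 5 5 1 0 0]
t=11: x=[0.4185 3.5593 4.8034 4.5247 1.3341 0.1118 0.0000] k=[0 5 6 7 3 1 0]

0.1765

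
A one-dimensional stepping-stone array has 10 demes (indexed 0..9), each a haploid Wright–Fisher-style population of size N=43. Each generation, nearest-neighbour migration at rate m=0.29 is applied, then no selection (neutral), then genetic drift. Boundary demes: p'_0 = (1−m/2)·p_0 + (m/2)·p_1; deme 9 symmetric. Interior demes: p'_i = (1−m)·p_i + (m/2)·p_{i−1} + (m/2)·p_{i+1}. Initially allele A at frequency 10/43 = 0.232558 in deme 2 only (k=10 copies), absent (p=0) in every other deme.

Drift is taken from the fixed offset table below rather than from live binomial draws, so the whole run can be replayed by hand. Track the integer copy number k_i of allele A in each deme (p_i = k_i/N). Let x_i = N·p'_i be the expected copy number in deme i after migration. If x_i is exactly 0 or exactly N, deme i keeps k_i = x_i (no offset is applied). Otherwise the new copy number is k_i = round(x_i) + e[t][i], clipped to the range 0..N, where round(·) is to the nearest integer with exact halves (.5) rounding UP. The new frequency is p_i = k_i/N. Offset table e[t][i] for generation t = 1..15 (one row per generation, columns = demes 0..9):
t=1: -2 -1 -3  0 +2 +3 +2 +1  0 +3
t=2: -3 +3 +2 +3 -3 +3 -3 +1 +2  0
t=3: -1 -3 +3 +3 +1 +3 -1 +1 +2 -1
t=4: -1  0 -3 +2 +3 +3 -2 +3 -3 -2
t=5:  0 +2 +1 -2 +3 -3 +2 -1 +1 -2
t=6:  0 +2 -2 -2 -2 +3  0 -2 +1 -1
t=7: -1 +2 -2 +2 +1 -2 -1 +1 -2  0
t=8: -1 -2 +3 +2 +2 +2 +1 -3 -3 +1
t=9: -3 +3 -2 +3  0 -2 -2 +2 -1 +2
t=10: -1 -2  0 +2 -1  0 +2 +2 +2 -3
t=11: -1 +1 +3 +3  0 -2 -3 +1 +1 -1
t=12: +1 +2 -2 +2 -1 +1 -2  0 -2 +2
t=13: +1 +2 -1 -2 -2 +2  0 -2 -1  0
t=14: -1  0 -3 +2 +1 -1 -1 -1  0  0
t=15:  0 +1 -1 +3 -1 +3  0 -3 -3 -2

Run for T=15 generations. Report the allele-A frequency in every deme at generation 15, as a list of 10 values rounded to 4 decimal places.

[0.0698, 0.1395, 0.0698, 0.2558, 0.0930, 0.1163, 0.0000, 0.0000, 0.0000, 0.0000]

t=0: k=[0 0 10 0 0 0 0 0 0 0]
t=1: x=[0.0000 1.4500 7.1000 1.4500 0.0000 0.0000 0.0000 0.0000 0.0000 0.0000] k=[0 0 4 1 0 0 0 0 0 0]
t=2: x=[0.0000 0.5800 2.9850 1.2900 0.1450 0.0000 0.0000 0.0000 0.0000 0.0000] k=[0 4 5 4 0 0 0 0 0 0]
t=3: x=[0.5800 3.5650 4.7100 3.5650 0.5800 0.0000 0.0000 0.0000 0.0000 0.0000] k=[0 1 8 7 2 0 0 0 0 0]
t=4: x=[0.1450 1.8700 6.8400 6.4200 2.4350 0.2900 0.0000 0.0000 0.0000 0.0000] k=[0 2 4 8 5 3 0 0 0 0]
t=5: x=[0.2900 2.0000 4.2900 6.9850 5.1450 2.8550 0.4350 0.0000 0.0000 0.0000] k=[0 4 5 5 8 0 2 0 0 0]
t=6: x=[0.5800 3.5650 4.8550 5.4350 6.4050 1.4500 1.4200 0.2900 0.0000 0.0000] k=[1 6 3 3 4 4 1 0 0 0]
t=7: x=[1.7250 4.8400 3.4350 3.1450 3.8550 3.5650 1.2900 0.1450 0.0000 0.0000] k=[1 7 1 5 5 2 0 1 0 0]
t=8: x=[1.8700 5.2600 2.4500 4.4200 4.5650 2.1450 0.4350 0.7100 0.1450 0.0000] k=[1 3 5 6 7 4 1 0 0 0]
t=9: x=[1.2900 3.0000 4.8550 6.0000 6.4200 4.0000 1.2900 0.1450 0.0000 0.0000] k=[0 6 3 9 6 2 0 2 0 0]
t=10: x=[0.8700 4.6950 4.3050 7.6950 5.8550 2.2900 0.5800 1.4200 0.2900 0.0000] k=[0 3 4 10 5 2 3 3 2 0]
t=11: x=[0.4350 2.7100 4.7250 8.4050 5.2900 2.5800 2.8550 2.8550 1.8550 0.2900] k=[0 4 8 11 5 1 0 4 3 0]
t=12: x=[0.5800 4.0000 7.8550 9.6950 5.2900 1.4350 0.7250 3.2750 2.7100 0.4350] k=[2 6 6 12 4 2 0 3 1 2]
t=13: x=[2.5800 5.4200 6.8700 9.9700 4.8700 2.0000 0.7250 2.2750 1.4350 1.8550] k=[4 7 6 8 3 4 1 0 0 2]
t=14: x=[4.4350 6.4200 6.4350 6.9850 3.8700 3.4200 1.2900 0.1450 0.2900 1.7100] k=[3 6 3 9 5 2 0 0 0 2]
t=15: x=[3.4350 5.1300 4.3050 7.5500 5.1450 2.1450 0.2900 0.0000 0.2900 1.7100] k=[3 6 3 11 4 5 0 0 0 0]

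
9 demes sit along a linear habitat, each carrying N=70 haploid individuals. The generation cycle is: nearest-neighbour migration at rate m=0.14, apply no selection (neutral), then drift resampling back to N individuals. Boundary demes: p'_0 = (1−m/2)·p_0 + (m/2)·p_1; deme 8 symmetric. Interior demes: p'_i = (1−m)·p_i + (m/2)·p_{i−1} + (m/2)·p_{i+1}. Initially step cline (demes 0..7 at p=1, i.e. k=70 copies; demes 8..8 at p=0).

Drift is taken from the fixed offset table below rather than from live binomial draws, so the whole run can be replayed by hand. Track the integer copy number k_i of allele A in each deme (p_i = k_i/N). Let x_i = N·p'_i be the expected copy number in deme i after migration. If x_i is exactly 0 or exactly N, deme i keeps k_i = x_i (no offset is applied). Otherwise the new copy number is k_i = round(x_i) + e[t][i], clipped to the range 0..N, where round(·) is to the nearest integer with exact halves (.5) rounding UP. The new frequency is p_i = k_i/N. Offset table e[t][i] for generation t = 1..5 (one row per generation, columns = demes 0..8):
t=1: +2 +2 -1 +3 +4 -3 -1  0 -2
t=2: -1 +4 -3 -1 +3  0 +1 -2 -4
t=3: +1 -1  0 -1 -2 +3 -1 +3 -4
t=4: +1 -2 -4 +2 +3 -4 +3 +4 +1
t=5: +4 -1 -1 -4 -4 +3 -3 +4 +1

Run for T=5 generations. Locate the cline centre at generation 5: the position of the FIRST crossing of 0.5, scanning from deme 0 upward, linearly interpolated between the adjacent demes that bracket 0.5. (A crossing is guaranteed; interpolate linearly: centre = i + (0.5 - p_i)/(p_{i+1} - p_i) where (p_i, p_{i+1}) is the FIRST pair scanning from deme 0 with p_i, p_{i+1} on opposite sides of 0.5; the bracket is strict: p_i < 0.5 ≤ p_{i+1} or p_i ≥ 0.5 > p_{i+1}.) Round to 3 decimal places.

t=0: k=[70 70 70 70 70 70 70 70 0]
t=1: x=[70.0000 70.0000 70.0000 70.0000 70.0000 70.0000 70.0000 65.1000 4.9000] k=[70 70 70 70 70 70 70 65 3]
t=2: x=[70.0000 70.0000 70.0000 70.0000 70.0000 70.0000 69.6500 61.0100 7.3400] k=[70 70 70 70 70 70 70 59 3]
t=3: x=[70.0000 70.0000 70.0000 70.0000 70.0000 70.0000 69.2300 55.8500 6.9200] k=[70 70 70 70 70 70 68 59 3]
t=4: x=[70.0000 70.0000 70.0000 70.0000 70.0000 69.8600 67.5100 55.7100 6.9200] k=[70 70 70 70 70 66 70 60 8]
t=5: x=[70.0000 70.0000 70.0000 70.0000 69.7200 66.5600 69.0200 57.0600 11.6400] k=[70 70 70 70 66 70 66 61 13]

7.542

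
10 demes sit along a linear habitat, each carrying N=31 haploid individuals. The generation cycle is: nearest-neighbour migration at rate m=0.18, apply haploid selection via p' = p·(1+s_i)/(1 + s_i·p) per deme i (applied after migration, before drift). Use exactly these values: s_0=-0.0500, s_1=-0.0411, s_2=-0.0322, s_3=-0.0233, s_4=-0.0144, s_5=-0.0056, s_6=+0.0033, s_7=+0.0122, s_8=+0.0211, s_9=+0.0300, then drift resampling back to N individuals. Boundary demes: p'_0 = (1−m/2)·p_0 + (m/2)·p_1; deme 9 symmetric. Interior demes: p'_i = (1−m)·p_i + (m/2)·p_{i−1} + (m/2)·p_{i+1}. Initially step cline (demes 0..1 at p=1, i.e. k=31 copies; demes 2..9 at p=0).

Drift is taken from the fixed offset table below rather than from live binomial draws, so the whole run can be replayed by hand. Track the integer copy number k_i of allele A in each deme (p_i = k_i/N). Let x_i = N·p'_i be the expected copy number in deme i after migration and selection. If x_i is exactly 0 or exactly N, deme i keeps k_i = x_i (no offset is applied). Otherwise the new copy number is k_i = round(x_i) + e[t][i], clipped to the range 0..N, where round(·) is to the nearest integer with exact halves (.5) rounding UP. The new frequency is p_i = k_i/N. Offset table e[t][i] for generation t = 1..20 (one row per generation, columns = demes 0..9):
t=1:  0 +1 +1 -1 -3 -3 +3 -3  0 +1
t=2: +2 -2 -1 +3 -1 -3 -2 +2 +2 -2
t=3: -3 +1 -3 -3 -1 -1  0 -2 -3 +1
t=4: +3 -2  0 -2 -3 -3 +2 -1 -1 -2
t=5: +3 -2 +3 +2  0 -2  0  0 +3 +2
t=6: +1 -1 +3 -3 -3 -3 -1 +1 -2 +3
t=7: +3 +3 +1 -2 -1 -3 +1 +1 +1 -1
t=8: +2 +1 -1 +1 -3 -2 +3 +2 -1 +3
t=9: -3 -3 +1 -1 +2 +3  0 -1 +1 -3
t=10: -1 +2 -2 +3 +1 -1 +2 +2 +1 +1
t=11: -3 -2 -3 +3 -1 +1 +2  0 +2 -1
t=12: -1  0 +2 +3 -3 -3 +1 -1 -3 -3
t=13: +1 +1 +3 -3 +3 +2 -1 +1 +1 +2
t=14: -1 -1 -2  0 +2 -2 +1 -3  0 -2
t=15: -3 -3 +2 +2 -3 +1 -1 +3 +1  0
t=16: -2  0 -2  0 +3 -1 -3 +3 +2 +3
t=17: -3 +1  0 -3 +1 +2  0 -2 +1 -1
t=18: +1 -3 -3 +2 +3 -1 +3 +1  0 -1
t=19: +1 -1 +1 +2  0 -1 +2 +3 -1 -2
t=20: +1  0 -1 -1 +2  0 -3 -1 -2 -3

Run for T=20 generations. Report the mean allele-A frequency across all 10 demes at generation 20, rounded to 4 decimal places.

0.1581

t=0: k=[31 31 0 0 0 0 0 0 0 0]
t=1: x=[31.0000 28.1016 2.7080 0.0000 0.0000 0.0000 0.0000 0.0000 0.0000 0.0000] k=[31 29 4 0 0 0 0 0 0 0]
t=2: x=[30.8106 26.7793 5.7354 0.3517 0.0000 0.0000 0.0000 0.0000 0.0000 0.0000] k=[31 25 5 3 0 0 0 0 0 0]
t=3: x=[30.4321 23.5041 6.4512 2.8484 0.2661 0.0000 0.0000 0.0000 0.0000 0.0000] k=[27 25 3 0 0 0 0 0 0 0]
t=4: x=[26.6310 22.9525 4.5807 0.2638 0.0000 0.0000 0.0000 0.0000 0.0000 0.0000] k=[30 21 5 0 0 0 0 0 0 0]
t=5: x=[29.1006 20.0750 5.8334 0.4397 0.0000 0.0000 0.0000 0.0000 0.0000 0.0000] k=[31 18 9 2 0 0 0 0 0 0]
t=6: x=[29.7709 18.0446 8.9699 2.3973 0.1774 0.0000 0.0000 0.0000 0.0000 0.0000] k=[31 17 12 0 0 0 0 0 0 0]
t=7: x=[29.6765 17.4910 11.1354 1.0557 0.0000 0.0000 0.0000 0.0000 0.0000 0.0000] k=[31 20 12 0 0 0 0 0 0 0]
t=8: x=[29.9596 19.9737 11.4031 1.0557 0.0000 0.0000 0.0000 0.0000 0.0000 0.0000] k=[31 21 10 2 0 0 0 0 0 0]
t=9: x=[30.0541 20.6223 10.0465 2.4856 0.1774 0.0000 0.0000 0.0000 0.0000 0.0000] k=[27 18 11 1 2 0 0 0 0 0]
t=10: x=[25.9779 17.8634 10.5015 1.9465 1.7065 0.1790 0.0000 0.0000 0.0000 0.0000] k=[25 20 9 5 3 0 0 0 0 0]
t=11: x=[24.2841 19.1544 9.4141 5.0791 2.8720 0.2685 0.0000 0.0000 0.0000 0.0000] k=[21 17 6 8 2 1 0 0 0 0]
t=12: x=[20.2832 16.0454 6.9912 7.1495 2.4175 0.9946 0.0903 0.0000 0.0000 0.0000] k=[19 16 9 10 0 0 1 0 0 0]
t=13: x=[18.3478 15.3148 9.5030 8.8601 0.8874 0.0895 0.8226 0.0911 0.0000 0.0000] k=[19 16 13 6 4 2 0 1 0 0]
t=14: x=[18.3478 15.6749 12.3957 6.3304 3.9497 1.9895 0.2709 0.8297 0.0919 0.0000] k=[17 15 10 6 6 0 1 0 0 0]
t=15: x=[16.4246 14.4059 9.8685 6.2416 5.3951 0.6265 0.8226 0.0911 0.0000 0.0000] k=[13 11 12 8 2 2 0 3 0 0]
t=16: x=[12.4361 10.9707 11.3138 7.6830 2.5064 1.8104 0.4515 2.4876 0.2756 0.0000] k=[10 11 9 8 6 1 0 5 2 0]
t=17: x=[9.7441 10.4375 8.8812 7.7719 5.6626 1.3527 0.5418 4.3249 2.1311 0.1854] k=[7 11 9 5 7 3 1 2 3 0]
t=18: x=[7.0760 10.1711 8.6149 5.4335 6.3861 3.1640 1.2740 2.0228 2.6909 0.2780] k=[8 7 6 7 9 2 4 3 3 0]
t=19: x=[7.6116 6.7752 6.0196 6.9619 8.1029 2.7957 3.7408 3.1239 2.7824 0.2780] k=[9 6 7 9 8 2 6 6 2 0]
t=20: x=[8.4119 6.1505 6.9126 8.5829 7.4675 2.8853 5.6552 5.6962 2.2227 0.1854] k=[9 6 6 8 9 3 3 5 0 0]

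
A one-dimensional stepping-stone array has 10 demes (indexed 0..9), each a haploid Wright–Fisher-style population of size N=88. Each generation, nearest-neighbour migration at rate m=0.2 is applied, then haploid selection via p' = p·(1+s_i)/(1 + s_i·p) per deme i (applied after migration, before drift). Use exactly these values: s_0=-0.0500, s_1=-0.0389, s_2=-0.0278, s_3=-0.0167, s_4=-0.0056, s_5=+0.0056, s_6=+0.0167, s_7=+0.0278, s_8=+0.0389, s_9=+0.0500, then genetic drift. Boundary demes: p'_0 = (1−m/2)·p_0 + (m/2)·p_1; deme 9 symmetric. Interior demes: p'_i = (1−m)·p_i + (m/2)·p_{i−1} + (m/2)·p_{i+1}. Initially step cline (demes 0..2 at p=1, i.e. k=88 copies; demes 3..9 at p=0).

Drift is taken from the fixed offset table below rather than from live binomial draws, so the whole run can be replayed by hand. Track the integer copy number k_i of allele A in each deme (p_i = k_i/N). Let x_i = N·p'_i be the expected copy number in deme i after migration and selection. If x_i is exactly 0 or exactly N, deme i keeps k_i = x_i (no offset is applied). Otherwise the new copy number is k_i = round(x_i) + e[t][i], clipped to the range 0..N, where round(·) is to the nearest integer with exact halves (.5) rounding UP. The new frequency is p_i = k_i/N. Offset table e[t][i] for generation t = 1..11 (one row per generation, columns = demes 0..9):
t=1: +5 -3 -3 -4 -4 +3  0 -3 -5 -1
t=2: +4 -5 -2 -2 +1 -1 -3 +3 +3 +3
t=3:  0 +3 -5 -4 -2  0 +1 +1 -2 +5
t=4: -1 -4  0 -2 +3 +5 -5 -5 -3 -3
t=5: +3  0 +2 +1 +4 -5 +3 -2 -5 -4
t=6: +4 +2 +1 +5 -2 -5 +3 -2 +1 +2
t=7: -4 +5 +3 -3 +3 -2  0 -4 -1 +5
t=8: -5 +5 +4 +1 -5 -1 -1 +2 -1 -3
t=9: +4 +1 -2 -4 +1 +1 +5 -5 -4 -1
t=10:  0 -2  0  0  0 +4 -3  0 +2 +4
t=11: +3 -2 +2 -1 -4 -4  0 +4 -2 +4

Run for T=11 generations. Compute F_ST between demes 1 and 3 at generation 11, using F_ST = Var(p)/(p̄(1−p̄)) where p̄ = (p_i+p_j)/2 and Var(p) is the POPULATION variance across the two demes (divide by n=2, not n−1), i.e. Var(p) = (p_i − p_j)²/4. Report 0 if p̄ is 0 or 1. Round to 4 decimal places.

0.2871

t=0: k=[88 88 88 0 0 0 0 0 0 0]
t=1: x=[88.0000 88.0000 78.9742 8.6675 0.0000 0.0000 0.0000 0.0000 0.0000 0.0000] k=[88 88 76 5 0 0 0 0 0 0]
t=2: x=[88.0000 86.7521 69.6946 11.4314 0.4972 0.0000 0.0000 0.0000 0.0000 0.0000] k=[88 82 68 9 1 0 0 0 0 0]
t=3: x=[87.3686 80.9468 62.9985 13.9017 1.6907 0.1006 0.0000 0.0000 0.0000 0.0000] k=[87 84 58 10 0 0 0 0 0 0]
t=4: x=[86.6326 81.4639 55.2222 13.6052 0.9945 0.0000 0.0000 0.0000 0.0000 0.0000] k=[86 77 55 12 4 0 0 0 0 0]
t=5: x=[84.9527 75.2742 52.3035 15.2861 4.3766 0.4022 0.0000 0.0000 0.0000 0.0000] k=[88 75 54 16 8 0 0 0 0 0]
t=6: x=[86.6326 73.7320 51.7003 18.7503 7.9593 0.8044 0.0000 0.0000 0.0000 0.0000] k=[88 76 53 24 6 0 0 0 0 0]
t=7: x=[86.7377 74.4514 51.8008 24.7990 7.1630 0.6033 0.0000 0.0000 0.0000 0.0000] k=[83 79 55 22 10 0 0 0 0 0]
t=8: x=[82.3341 76.6124 53.5106 23.8064 10.1495 1.0055 0.0000 0.0000 0.0000 0.0000] k=[77 82 58 25 5 0 0 0 0 0]
t=9: x=[77.0163 78.7775 56.5324 25.9905 6.4663 0.5028 0.0000 0.0000 0.0000 0.0000] k=[81 80 55 22 7 2 0 0 0 0]
t=10: x=[80.5579 77.2306 53.6112 23.5087 7.9593 2.3125 0.2033 0.0000 0.0000 0.0000] k=[81 75 54 24 8 6 0 0 0 0]
t=11: x=[80.0362 73.0131 52.5046 25.0968 9.3530 5.6294 0.6100 0.0000 0.0000 0.0000] k=[83 71 55 24 5 2 1 0 0 0]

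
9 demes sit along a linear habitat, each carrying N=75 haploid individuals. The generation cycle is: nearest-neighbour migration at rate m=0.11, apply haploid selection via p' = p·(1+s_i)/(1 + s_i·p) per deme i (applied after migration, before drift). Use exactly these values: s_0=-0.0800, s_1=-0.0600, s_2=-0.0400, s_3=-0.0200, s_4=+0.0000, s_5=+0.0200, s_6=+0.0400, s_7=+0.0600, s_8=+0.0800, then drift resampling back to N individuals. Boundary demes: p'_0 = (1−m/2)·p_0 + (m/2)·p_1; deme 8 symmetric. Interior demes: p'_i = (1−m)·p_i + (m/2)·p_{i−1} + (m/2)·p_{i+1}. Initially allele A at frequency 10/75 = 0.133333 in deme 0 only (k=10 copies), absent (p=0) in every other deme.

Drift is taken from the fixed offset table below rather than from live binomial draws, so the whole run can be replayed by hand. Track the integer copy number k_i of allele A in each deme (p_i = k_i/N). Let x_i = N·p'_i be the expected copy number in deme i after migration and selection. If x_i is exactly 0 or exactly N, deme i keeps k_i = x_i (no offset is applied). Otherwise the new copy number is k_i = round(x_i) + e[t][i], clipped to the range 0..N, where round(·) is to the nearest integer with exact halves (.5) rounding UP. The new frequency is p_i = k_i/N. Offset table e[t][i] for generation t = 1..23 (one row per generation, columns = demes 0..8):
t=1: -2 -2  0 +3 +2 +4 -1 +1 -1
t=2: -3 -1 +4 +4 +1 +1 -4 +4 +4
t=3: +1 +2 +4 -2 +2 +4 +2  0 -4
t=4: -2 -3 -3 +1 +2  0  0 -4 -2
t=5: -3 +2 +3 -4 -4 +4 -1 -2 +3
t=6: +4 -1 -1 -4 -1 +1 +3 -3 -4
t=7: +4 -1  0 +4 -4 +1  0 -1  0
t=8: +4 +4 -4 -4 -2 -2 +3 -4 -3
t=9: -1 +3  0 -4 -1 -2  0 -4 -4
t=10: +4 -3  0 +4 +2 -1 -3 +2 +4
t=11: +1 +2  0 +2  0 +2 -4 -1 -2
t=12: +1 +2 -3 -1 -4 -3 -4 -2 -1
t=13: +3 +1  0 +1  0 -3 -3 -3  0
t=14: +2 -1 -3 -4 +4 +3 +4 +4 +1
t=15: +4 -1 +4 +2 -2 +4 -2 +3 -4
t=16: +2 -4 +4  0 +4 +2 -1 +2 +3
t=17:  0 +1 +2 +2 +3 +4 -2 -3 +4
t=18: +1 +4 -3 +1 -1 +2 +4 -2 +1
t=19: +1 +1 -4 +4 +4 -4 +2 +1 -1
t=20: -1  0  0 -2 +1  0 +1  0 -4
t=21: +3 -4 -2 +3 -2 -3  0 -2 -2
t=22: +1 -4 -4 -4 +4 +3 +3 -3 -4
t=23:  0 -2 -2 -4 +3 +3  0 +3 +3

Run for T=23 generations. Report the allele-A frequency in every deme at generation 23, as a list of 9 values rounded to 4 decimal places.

t=0: k=[10 0 0 0 0 0 0 0 0]
t=1: x=[8.7825 0.5172 0.0000 0.0000 0.0000 0.0000 0.0000 0.0000 0.0000] k=[7 0 0 0 0 0 0 0 0]
t=2: x=[6.1290 0.3620 0.0000 0.0000 0.0000 0.0000 0.0000 0.0000 0.0000] k=[3 0 0 0 0 0 0 0 0]
t=3: x=[2.6161 0.1551 0.0000 0.0000 0.0000 0.0000 0.0000 0.0000 0.0000] k=[4 2 0 0 0 0 0 0 0]
t=4: x=[3.5937 1.8830 0.1056 0.0000 0.0000 0.0000 0.0000 0.0000 0.0000] k=[2 0 0 0 0 0 0 0 0]
t=5: x=[1.7423 0.1034 0.0000 0.0000 0.0000 0.0000 0.0000 0.0000 0.0000] k=[0 2 0 0 0 0 0 0 0]
t=6: x=[0.1012 1.6756 0.1056 0.0000 0.0000 0.0000 0.0000 0.0000 0.0000] k=[4 1 0 0 0 0 0 0 0]
t=7: x=[3.5427 1.0443 0.0528 0.0000 0.0000 0.0000 0.0000 0.0000 0.0000] k=[8 0 0 0 0 0 0 0 0]
t=8: x=[7.0117 0.4137 0.0000 0.0000 0.0000 0.0000 0.0000 0.0000 0.0000] k=[11 4 0 0 0 0 0 0 0]
t=9: x=[9.8776 3.9282 0.2112 0.0000 0.0000 0.0000 0.0000 0.0000 0.0000] k=[9 7 0 0 0 0 0 0 0]
t=10: x=[8.2571 6.3557 0.3697 0.0000 0.0000 0.0000 0.0000 0.0000 0.0000] k=[12 3 0 0 0 0 0 0 0]
t=11: x=[10.7161 3.1386 0.1584 0.0000 0.0000 0.0000 0.0000 0.0000 0.0000] k=[12 5 0 0 0 0 0 0 0]
t=12: x=[10.8199 4.8231 0.2640 0.0000 0.0000 0.0000 0.0000 0.0000 0.0000] k=[12 7 0 0 0 0 0 0 0]
t=13: x=[10.9236 6.5125 0.3697 0.0000 0.0000 0.0000 0.0000 0.0000 0.0000] k=[14 8 0 0 0 0 0 0 0]
t=14: x=[12.7625 7.4637 0.4225 0.0000 0.0000 0.0000 0.0000 0.0000 0.0000] k=[15 6 0 0 0 0 0 0 0]
t=15: x=[13.5543 5.8238 0.3169 0.0000 0.0000 0.0000 0.0000 0.0000 0.0000] k=[18 5 4 0 0 0 0 0 0]
t=16: x=[16.2009 5.3446 3.6891 0.2156 0.0000 0.0000 0.0000 0.0000 0.0000] k=[18 1 8 0 0 0 0 0 0]
t=17: x=[15.9909 2.1849 6.9145 0.4313 0.0000 0.0000 0.0000 0.0000 0.0000] k=[16 3 9 2 0 0 0 0 0]
t=18: x=[14.2953 3.8146 7.9889 2.2309 0.1100 0.0000 0.0000 0.0000 0.0000] k=[15 8 5 3 0 0 0 0 0]
t=19: x=[13.6587 7.7779 4.8659 2.8884 0.1650 0.0000 0.0000 0.0000 0.0000] k=[15 9 1 7 4 0 0 0 0]
t=20: x=[13.7109 8.4165 1.7008 6.3860 3.9450 0.2244 0.0000 0.0000 0.0000] k=[13 8 2 4 5 0 0 0 0]
t=21: x=[11.8681 7.5161 2.3455 3.8702 4.6700 0.2805 0.0000 0.0000 0.0000] k=[15 4 0 7 3 0 0 0 0]
t=22: x=[13.4499 4.1364 0.5810 6.2778 3.0550 0.1683 0.0000 0.0000 0.0000] k=[14 0 0 2 7 3 0 0 0]
t=23: x=[12.3458 0.7242 0.1056 2.1229 6.5050 3.1136 0.1716 0.0000 0.0000] k=[12 0 0 0 10 6 0 0 0]

[0.1600, 0.0000, 0.0000, 0.0000, 0.1333, 0.0800, 0.0000, 0.0000, 0.0000]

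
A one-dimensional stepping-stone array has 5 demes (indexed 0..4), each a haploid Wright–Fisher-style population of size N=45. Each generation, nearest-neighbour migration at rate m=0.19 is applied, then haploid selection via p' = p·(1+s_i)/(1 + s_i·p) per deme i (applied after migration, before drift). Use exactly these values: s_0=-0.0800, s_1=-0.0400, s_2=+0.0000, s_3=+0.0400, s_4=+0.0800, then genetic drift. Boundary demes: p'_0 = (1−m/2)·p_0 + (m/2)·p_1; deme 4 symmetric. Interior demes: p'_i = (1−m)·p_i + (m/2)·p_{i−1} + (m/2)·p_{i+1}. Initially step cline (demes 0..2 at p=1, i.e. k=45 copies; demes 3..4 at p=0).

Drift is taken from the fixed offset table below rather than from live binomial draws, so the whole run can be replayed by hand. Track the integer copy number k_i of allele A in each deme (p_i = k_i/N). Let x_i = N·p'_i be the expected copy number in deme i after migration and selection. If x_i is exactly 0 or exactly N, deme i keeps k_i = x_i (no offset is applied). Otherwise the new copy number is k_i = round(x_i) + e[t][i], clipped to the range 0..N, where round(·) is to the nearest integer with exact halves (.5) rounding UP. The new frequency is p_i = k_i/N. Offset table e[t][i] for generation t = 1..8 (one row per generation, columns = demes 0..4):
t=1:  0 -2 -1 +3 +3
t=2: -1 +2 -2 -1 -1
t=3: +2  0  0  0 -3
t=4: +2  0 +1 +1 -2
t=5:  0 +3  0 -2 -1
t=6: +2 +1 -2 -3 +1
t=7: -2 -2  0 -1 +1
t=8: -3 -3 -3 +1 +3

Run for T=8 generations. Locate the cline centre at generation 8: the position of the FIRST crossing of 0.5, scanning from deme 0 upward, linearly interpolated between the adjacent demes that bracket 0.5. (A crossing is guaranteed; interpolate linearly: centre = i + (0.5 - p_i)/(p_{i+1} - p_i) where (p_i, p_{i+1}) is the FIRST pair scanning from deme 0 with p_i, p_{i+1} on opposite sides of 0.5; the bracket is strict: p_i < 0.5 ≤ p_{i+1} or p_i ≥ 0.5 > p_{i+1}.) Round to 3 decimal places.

t=0: k=[45 45 45 0 0]
t=1: x=[45.0000 45.0000 40.7250 4.4292 0.0000] k=[45 45 40 7 0]
t=2: x=[45.0000 44.5054 37.3400 9.7666 0.7174] k=[45 45 35 9 0]
t=3: x=[45.0000 44.0113 33.4800 10.9364 0.9220] k=[45 44 33 11 0]
t=4: x=[44.8968 42.9724 31.9550 12.3941 1.1265] k=[45 43 33 13 0]
t=5: x=[44.7936 42.1323 32.0500 14.0410 1.3309] k=[45 45 32 12 0]
t=6: x=[45.0000 43.7150 31.3350 13.1216 1.2287] k=[45 45 29 10 2]
t=7: x=[45.0000 43.4189 28.7150 11.3751 2.9662] k=[45 41 29 10 4]
t=8: x=[44.5873 40.0634 28.3350 11.5689 4.8958] k=[42 37 25 13 8]

2.208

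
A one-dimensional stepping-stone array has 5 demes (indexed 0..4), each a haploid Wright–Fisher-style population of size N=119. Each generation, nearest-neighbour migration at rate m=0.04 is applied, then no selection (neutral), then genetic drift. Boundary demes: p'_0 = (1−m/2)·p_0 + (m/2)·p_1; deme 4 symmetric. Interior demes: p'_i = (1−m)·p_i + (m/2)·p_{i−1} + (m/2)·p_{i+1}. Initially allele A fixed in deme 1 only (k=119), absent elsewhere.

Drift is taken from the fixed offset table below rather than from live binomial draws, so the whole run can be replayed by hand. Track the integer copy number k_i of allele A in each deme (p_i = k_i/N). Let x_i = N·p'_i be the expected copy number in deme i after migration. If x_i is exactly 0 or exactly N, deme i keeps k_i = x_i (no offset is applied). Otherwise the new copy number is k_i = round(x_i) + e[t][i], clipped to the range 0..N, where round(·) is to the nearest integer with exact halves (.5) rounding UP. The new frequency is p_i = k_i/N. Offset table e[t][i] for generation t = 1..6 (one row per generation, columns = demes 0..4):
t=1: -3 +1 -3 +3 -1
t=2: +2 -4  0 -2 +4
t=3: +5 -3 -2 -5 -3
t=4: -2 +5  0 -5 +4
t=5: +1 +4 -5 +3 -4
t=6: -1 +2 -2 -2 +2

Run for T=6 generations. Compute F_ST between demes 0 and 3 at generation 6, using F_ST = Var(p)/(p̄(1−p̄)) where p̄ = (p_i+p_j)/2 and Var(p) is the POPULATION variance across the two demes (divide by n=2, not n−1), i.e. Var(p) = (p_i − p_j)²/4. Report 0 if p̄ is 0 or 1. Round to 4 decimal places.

t=0: k=[0 119 0 0 0]
t=1: x=[2.3800 114.2400 2.3800 0.0000 0.0000] k=[0 115 0 0 0]
t=2: x=[2.3000 110.4000 2.3000 0.0000 0.0000] k=[4 106 2 0 0]
t=3: x=[6.0400 101.8800 4.0400 0.0400 0.0000] k=[11 99 2 0 0]
t=4: x=[12.7600 95.3000 3.9000 0.0400 0.0000] k=[11 100 4 0 0]
t=5: x=[12.7800 96.3000 5.8400 0.0800 0.0000] k=[14 100 1 3 0]
t=6: x=[15.7200 96.3000 3.0200 2.9000 0.0600] k=[15 98 1 1 2]

0.0552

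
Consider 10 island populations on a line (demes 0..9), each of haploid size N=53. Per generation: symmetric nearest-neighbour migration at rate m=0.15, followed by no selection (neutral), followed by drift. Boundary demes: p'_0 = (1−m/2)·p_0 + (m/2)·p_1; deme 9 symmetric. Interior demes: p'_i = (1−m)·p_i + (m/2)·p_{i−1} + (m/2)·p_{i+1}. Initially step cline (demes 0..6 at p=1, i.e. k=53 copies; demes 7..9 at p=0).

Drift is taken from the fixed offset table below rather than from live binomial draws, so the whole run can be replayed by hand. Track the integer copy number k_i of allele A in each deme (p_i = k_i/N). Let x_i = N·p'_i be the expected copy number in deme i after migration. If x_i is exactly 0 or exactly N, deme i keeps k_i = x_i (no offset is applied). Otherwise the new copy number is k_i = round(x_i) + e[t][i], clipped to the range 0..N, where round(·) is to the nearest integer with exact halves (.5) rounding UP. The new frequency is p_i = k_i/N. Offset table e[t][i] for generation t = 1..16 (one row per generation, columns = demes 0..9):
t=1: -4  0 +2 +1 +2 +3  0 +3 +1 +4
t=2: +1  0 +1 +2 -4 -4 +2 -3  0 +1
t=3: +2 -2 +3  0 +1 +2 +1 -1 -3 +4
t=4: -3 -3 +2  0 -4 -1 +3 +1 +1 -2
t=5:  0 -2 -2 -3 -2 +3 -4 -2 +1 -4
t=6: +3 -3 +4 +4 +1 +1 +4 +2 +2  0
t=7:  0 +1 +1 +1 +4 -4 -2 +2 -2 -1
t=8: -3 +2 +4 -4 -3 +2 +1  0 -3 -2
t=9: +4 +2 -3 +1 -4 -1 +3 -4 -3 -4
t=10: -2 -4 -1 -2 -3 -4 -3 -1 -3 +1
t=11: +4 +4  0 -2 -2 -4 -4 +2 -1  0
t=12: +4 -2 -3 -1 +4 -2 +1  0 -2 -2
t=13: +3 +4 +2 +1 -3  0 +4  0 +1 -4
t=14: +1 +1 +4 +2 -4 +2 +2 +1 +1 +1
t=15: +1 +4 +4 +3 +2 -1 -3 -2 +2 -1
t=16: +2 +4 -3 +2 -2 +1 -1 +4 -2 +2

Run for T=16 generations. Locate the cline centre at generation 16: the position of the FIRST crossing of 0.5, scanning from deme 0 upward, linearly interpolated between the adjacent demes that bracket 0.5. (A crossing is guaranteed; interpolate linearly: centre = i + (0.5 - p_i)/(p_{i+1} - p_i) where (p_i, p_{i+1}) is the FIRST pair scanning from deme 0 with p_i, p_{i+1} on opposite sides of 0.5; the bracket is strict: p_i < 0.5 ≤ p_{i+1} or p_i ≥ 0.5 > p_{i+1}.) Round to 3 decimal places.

6.450

t=0: k=[53 53 53 53 53 53 53 0 0 0]
t=1: x=[53.0000 53.0000 53.0000 53.0000 53.0000 53.0000 49.0250 3.9750 0.0000 0.0000] k=[53 53 53 53 53 53 49 7 0 0]
t=2: x=[53.0000 53.0000 53.0000 53.0000 53.0000 52.7000 46.1500 9.6250 0.5250 0.0000] k=[53 53 53 53 53 49 48 7 1 0]
t=3: x=[53.0000 53.0000 53.0000 53.0000 52.7000 49.2250 45.0000 9.6250 1.3750 0.0750] k=[53 53 53 53 53 51 46 9 0 4]
t=4: x=[53.0000 53.0000 53.0000 53.0000 52.8500 50.7750 43.6000 11.1000 0.9750 3.7000] k=[53 53 53 53 49 50 47 12 2 2]
t=5: x=[53.0000 53.0000 53.0000 52.7000 49.3750 49.7000 44.6000 13.8750 2.7500 2.0000] k=[53 53 53 50 47 53 41 12 4 0]
t=6: x=[53.0000 53.0000 52.7750 50.0000 47.6750 51.6500 39.7250 13.5750 4.3000 0.3000] k=[53 53 53 53 49 53 44 16 6 0]
t=7: x=[53.0000 53.0000 53.0000 52.7000 49.6000 52.0250 42.5750 17.3500 6.3000 0.4500] k=[53 53 53 53 53 48 41 19 4 0]
t=8: x=[53.0000 53.0000 53.0000 53.0000 52.6250 47.8500 39.8750 19.5250 4.8250 0.3000] k=[53 53 53 53 50 50 41 20 2 0]
t=9: x=[53.0000 53.0000 53.0000 52.7750 50.2250 49.3250 40.1000 20.2250 3.2000 0.1500] k=[53 53 53 53 46 48 43 16 0 0]
t=10: x=[53.0000 53.0000 53.0000 52.4750 46.6750 47.4750 41.3500 16.8250 1.2000 0.0000] k=[53 53 53 50 44 43 38 16 0 0]
t=11: x=[53.0000 53.0000 52.7750 49.7750 44.3750 42.7000 36.7250 16.4500 1.2000 0.0000] k=[53 53 53 48 42 39 33 18 0 0]
t=12: x=[53.0000 53.0000 52.6250 47.9250 42.2250 38.7750 32.3250 17.7750 1.3500 0.0000] k=[53 53 50 47 46 37 33 18 0 0]
t=13: x=[53.0000 52.7750 50.0000 47.1500 45.4000 37.3750 32.1750 17.7750 1.3500 0.0000] k=[53 53 52 48 42 37 36 18 2 0]
t=14: x=[53.0000 52.9250 51.7750 47.8500 42.0750 37.3000 34.7250 18.1500 3.0500 0.1500] k=[53 53 53 50 38 39 37 19 4 1]
t=15: x=[53.0000 53.0000 52.7750 49.3250 38.9750 38.7750 35.8000 19.2250 4.9000 1.2250] k=[53 53 53 52 41 38 33 17 7 0]
t=16: x=[53.0000 53.0000 52.9250 51.2500 41.6000 37.8500 32.1750 17.4500 7.2250 0.5250] k=[53 53 50 53 40 39 31 21 5 3]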